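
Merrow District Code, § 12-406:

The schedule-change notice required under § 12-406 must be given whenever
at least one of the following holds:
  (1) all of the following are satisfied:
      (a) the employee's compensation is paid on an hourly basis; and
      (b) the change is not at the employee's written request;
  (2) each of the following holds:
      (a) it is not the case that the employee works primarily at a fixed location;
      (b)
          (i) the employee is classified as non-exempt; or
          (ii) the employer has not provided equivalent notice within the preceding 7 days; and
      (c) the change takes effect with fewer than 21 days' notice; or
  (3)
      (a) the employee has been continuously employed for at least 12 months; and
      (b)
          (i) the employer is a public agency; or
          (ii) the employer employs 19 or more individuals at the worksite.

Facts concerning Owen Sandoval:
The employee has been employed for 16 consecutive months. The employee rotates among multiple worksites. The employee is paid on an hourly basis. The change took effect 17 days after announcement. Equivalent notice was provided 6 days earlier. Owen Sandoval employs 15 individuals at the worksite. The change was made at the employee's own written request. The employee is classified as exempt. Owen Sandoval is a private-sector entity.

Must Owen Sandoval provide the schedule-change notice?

No — not required.

(a) hourly-paid — met.
(b) not employee-requested — not satisfied.
So (1) is not satisfied (T AND F).
(a) not (fixed location) — holds.
(i) non-exempt — not met.
(ii) no recent notice — fails.
(b) = F OR F = false.
(c) < 21 days' notice — satisfied.
(2) = T AND F AND T = false.
(a) tenure ≥ 12 mo. — holds.
(i) public agency — not satisfied.
(ii) ≥ 19 at site — fails.
(b) = F OR F = false.
(3) = T AND F = false.
Overall = F OR F OR F = false.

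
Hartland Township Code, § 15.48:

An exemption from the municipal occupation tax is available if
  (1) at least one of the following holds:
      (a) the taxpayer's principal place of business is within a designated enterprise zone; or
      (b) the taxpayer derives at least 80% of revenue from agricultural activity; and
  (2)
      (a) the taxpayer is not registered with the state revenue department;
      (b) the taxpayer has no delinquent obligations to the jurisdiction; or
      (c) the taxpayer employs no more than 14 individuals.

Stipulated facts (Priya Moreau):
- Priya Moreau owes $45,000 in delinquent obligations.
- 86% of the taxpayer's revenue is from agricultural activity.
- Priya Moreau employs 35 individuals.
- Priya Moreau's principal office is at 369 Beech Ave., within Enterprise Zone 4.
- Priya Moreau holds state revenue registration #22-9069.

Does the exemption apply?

No — not exempt.

(a) in enterprise zone — satisfied.
(b) ≥80% agricultural — holds.
(1) = T OR T = true.
(a) not (state-registered) — not met.
(b) no delinquency — fails.
(c) ≤ 14 employees — not satisfied.
(2): F OR F OR F → false.
So Overall is not satisfied (T AND F).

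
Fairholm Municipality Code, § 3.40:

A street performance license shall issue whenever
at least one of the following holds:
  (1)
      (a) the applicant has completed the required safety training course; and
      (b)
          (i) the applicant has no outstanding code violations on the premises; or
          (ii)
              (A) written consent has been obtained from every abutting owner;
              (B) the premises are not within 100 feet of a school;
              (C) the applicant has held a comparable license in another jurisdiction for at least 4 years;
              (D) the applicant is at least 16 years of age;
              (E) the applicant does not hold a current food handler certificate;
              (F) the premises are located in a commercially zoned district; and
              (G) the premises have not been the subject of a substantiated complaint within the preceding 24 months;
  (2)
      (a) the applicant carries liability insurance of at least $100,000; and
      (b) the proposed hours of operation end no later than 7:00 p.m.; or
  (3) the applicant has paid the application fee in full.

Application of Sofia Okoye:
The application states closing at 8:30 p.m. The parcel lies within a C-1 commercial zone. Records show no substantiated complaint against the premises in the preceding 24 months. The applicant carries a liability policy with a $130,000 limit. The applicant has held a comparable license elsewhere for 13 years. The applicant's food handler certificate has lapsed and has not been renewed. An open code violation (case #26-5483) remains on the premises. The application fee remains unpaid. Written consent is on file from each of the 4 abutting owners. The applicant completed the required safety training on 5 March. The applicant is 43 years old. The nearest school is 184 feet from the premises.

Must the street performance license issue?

Yes — granted.

(a) safety training — met.
(i) no code violations — fails.
(A) all abutters consent — met.
(B) ≥100 ft from school — met.
(C) prior license ≥ 4 yr — holds.
(D) age ≥ 16 — holds.
(E) not (food handler cert.) — met.
(F) commercially zoned — holds.
(G) no complaint in 24 mo. — holds.
So (ii) is satisfied (T AND T AND T AND T AND T AND T AND T).
(b) = F OR T = true.
(1) = T AND T = true.
(a) insurance ≥ $100,000 — satisfied.
(b) closes by 7 p.m. — fails.
So (2) is not satisfied (T AND F).
(3) fee paid — fails.
So Overall is satisfied (T OR F OR F).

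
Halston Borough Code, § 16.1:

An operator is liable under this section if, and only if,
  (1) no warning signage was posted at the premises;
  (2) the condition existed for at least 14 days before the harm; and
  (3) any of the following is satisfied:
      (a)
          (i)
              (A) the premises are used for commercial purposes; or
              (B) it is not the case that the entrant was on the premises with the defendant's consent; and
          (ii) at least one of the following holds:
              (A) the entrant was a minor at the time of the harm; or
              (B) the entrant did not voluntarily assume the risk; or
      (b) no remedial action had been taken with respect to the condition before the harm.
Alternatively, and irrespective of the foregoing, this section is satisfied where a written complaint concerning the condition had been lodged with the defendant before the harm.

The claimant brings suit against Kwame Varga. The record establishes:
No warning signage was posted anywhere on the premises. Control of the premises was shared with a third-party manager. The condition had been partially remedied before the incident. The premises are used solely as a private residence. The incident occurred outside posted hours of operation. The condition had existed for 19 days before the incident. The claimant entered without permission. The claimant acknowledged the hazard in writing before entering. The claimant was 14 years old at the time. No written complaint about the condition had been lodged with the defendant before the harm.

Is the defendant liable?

(1) no signage posted — holds.
(2) condition ≥14 days old — satisfied.
(A) commercial use — not met.
(B) not (consent to enter) — satisfied.
(i): F OR T → true.
(A) entrant a minor — met.
(B) no assumed risk — fails.
(ii) = T OR F = true.
So (a) is satisfied (T AND T).
(b) no remedial action — not satisfied.
(3) = T OR F = true.
So Overall is satisfied (T AND T AND T).
Exception (complaint lodged) — not satisfied.
Result: main true OR exception false → true.

Yes — liable.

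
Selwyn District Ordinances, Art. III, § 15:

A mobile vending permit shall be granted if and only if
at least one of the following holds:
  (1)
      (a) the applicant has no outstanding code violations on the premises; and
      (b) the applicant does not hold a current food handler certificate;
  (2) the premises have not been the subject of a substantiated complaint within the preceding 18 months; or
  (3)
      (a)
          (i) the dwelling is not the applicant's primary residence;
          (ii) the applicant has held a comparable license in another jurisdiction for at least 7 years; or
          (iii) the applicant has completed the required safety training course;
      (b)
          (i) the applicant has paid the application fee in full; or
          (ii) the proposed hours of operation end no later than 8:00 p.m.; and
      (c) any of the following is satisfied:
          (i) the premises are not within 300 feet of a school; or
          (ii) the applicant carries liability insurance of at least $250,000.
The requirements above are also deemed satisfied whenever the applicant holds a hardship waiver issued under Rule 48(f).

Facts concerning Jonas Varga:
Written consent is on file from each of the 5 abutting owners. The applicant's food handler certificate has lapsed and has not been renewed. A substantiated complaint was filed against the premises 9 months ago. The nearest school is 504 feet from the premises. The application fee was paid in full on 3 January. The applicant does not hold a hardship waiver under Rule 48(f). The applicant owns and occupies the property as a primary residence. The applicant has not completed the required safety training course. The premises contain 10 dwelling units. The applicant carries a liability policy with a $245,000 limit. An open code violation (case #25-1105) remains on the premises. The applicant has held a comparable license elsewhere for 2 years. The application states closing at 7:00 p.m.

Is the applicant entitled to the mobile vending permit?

(a) no code violations — not met.
(b) not (food handler cert.) — satisfied.
(1) = F AND T = false.
(2) no complaint in 18 mo. — not satisfied.
(i) not (primary residence) — fails.
(ii) prior license ≥ 7 yr — fails.
(iii) safety training — not satisfied.
So (a) is not satisfied (F OR F OR F).
(i) fee paid — met.
(ii) closes by 8 p.m. — holds.
(b): T OR T → true.
(i) ≥300 ft from school — satisfied.
(ii) insurance ≥ $250,000 — not satisfied.
(c) = T OR F = true.
(3) = F AND T AND T = false.
Overall = F OR F OR F = false.
Exception (hardship waiver) — not satisfied.
Result: main false OR exception false → false.

No — denied.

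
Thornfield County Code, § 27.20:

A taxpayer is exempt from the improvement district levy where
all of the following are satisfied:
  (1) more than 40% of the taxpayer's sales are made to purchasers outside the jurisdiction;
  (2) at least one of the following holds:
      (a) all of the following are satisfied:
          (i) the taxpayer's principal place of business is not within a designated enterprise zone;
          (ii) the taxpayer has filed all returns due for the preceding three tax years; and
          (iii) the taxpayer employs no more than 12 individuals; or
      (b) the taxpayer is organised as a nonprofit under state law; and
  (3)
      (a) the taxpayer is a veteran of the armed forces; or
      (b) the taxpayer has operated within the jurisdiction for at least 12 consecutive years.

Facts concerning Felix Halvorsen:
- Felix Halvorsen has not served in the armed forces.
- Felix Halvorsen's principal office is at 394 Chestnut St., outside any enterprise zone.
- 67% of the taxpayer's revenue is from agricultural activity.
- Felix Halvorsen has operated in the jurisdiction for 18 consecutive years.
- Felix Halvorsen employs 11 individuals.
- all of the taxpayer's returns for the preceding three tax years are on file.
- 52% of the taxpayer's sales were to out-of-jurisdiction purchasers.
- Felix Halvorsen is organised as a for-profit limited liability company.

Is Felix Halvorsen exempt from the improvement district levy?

Yes — exempt.

(1) >40% out-of-jur. sales — met.
(i) not (in enterprise zone) — satisfied.
(ii) returns current — holds.
(iii) ≤ 12 employees — met.
So (a) is satisfied (T AND T AND T).
(b) nonprofit — not met.
(2): T OR F → true.
(a) veteran — not met.
(b) ≥ 12 yrs in jurisdiction — satisfied.
(3): F OR T → true.
So Overall is satisfied (T AND T AND T).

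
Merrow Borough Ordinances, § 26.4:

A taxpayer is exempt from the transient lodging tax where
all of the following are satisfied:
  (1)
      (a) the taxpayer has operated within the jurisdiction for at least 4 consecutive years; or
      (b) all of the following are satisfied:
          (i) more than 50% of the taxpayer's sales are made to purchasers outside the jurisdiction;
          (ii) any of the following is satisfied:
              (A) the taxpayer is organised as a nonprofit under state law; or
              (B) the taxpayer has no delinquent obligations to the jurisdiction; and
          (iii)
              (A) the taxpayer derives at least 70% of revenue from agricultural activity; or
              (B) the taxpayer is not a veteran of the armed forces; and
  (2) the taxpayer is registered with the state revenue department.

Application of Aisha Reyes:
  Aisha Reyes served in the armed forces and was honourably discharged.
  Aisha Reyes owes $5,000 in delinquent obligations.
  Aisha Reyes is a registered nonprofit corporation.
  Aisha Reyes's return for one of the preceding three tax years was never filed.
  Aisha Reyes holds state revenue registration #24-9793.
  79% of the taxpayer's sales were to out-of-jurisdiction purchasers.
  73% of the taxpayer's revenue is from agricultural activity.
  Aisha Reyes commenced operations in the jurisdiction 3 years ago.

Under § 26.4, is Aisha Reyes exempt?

(a) ≥ 4 yrs in jurisdiction — not satisfied.
(i) >50% out-of-jur. sales — satisfied.
(A) nonprofit — holds.
(B) no delinquency — fails.
(ii) = T OR F = true.
(A) ≥70% agricultural — holds.
(B) not (veteran) — fails.
(iii) = T OR F = true.
So (b) is satisfied (T AND T AND T).
So (1) is satisfied (F OR T).
(2) state-registered — satisfied.
So Overall is satisfied (T AND T).

Yes — exempt.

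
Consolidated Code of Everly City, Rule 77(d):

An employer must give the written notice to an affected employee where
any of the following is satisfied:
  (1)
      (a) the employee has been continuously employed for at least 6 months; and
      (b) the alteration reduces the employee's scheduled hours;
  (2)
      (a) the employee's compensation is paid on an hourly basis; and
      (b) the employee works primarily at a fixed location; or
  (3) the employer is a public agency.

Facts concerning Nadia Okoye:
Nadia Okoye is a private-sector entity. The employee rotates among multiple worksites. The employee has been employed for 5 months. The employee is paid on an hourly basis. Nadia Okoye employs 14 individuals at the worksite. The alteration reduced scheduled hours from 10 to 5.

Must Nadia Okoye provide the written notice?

(a) tenure ≥ 6 mo. — not satisfied.
(b) hours reduced — holds.
(1) = F AND T = false.
(a) hourly-paid — satisfied.
(b) fixed location — not satisfied.
(2) = T AND F = false.
(3) public agency — not satisfied.
Overall = F OR F OR F = false.

No — not required.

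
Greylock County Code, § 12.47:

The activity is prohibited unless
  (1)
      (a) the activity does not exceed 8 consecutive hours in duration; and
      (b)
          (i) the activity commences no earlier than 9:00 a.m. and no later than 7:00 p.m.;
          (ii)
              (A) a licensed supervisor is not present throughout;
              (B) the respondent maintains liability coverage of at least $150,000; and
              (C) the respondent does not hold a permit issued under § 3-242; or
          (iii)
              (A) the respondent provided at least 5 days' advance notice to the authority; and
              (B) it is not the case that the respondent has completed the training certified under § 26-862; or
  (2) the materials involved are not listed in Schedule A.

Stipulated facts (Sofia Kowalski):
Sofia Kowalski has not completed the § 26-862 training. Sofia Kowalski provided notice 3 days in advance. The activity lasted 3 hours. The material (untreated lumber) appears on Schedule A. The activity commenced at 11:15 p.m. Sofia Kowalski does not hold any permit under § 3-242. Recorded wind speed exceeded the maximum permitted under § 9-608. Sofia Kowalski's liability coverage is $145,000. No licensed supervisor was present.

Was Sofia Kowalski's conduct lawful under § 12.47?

No — unlawful.

(a) ≤ 8 hrs duration — satisfied.
(i) start within hours — fails.
(A) not (supervisor present) — satisfied.
(B) coverage ≥ $150,000 — not satisfied.
(C) not (holds permit) — met.
(ii): T AND F AND T → false.
(A) ≥5 days' notice — fails.
(B) not (training certified) — met.
(iii) = F AND T = false.
(b): F OR F OR F → false.
(1): T AND F → false.
(2) not (Schedule A material) — not met.
Overall: F OR F → false.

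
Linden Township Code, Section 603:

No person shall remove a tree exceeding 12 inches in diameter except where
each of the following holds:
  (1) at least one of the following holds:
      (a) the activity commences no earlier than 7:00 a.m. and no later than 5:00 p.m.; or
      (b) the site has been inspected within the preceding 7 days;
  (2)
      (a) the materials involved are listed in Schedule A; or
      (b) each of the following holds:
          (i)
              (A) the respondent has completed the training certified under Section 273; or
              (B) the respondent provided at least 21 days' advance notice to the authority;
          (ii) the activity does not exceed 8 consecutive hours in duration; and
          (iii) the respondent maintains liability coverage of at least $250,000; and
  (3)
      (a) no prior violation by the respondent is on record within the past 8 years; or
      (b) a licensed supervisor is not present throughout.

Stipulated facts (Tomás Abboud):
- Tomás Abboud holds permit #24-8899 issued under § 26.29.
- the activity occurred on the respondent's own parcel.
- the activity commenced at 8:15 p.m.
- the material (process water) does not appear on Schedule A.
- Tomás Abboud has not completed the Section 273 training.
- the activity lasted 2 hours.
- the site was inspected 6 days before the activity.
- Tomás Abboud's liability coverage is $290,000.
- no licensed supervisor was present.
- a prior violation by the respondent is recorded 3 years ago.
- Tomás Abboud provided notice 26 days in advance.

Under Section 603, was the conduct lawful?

Yes — lawful.

(a) start within hours — not satisfied.
(b) site inspected — met.
(1) = F OR T = true.
(a) Schedule A material — fails.
(A) training certified — not satisfied.
(B) ≥21 days' notice — satisfied.
So (i) is satisfied (F OR T).
(ii) ≤ 8 hrs duration — met.
(iii) coverage ≥ $250,000 — met.
(b): T AND T AND T → true.
So (2) is satisfied (F OR T).
(a) no prior violation — not satisfied.
(b) not (supervisor present) — holds.
(3) = F OR T = true.
Overall = T AND T AND T = true.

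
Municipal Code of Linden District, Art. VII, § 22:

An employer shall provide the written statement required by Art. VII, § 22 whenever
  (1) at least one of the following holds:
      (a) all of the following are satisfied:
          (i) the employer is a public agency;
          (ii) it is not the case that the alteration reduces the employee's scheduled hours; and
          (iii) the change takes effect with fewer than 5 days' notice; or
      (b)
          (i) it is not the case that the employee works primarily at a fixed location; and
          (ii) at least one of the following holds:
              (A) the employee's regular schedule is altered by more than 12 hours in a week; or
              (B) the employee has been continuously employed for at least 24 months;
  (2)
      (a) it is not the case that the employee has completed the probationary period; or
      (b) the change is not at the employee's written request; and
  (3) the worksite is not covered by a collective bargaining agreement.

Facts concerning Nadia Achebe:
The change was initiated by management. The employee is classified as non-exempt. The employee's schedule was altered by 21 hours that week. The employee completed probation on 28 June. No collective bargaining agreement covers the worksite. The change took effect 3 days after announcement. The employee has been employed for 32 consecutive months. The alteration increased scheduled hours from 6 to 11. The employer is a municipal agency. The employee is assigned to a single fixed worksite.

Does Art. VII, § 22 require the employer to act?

Yes — required.

(i) public agency — met.
(ii) not (hours reduced) — satisfied.
(iii) < 5 days' notice — satisfied.
(a) = T AND T AND T = true.
(i) not (fixed location) — not met.
(A) schedule shift > 12h — satisfied.
(B) tenure ≥ 24 mo. — met.
(ii): T OR T → true.
(b) = F AND T = false.
(1): T OR F → true.
(a) not (past probation) — not satisfied.
(b) not employee-requested — holds.
(2): F OR T → true.
(3) no CBA — satisfied.
Overall = T AND T AND T = true.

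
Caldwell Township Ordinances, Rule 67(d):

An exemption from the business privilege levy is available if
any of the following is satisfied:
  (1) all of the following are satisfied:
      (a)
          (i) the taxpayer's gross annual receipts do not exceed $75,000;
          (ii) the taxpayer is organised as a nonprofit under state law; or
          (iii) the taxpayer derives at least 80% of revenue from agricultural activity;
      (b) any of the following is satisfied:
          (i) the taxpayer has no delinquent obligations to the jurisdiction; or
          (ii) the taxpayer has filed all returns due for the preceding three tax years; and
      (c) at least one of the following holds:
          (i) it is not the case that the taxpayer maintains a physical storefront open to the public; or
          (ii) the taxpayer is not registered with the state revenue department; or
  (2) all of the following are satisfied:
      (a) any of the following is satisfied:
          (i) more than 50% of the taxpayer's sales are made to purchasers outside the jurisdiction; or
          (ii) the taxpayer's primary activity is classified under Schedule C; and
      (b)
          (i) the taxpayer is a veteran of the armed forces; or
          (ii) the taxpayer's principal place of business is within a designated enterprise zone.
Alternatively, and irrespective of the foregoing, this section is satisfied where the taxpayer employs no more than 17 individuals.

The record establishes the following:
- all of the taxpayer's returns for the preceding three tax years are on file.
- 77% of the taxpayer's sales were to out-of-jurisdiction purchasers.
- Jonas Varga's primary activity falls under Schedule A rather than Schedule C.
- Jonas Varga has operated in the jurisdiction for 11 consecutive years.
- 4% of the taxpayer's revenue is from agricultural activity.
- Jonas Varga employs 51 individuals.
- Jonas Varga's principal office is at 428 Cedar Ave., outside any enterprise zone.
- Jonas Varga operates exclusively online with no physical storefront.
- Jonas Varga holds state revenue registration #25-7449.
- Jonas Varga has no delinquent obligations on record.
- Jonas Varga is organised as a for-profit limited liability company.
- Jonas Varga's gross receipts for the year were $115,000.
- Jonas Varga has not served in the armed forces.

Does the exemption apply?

(i) receipts ≤ $75,000 — fails.
(ii) nonprofit — not met.
(iii) ≥80% agricultural — not satisfied.
(a): F OR F OR F → false.
(i) no delinquency — satisfied.
(ii) returns current — holds.
(b) = T OR T = true.
(i) not (has storefront) — holds.
(ii) not (state-registered) — fails.
So (c) is satisfied (T OR F).
(1): F AND T AND T → false.
(i) >50% out-of-jur. sales — holds.
(ii) Schedule C activity — not satisfied.
So (a) is satisfied (T OR F).
(i) veteran — fails.
(ii) in enterprise zone — fails.
So (b) is not satisfied (F OR F).
So (2) is not satisfied (T AND F).
So Overall is not satisfied (F OR F).
Exception (≤ 17 employees) — not satisfied.
Result: main false OR exception false → false.

No — not exempt.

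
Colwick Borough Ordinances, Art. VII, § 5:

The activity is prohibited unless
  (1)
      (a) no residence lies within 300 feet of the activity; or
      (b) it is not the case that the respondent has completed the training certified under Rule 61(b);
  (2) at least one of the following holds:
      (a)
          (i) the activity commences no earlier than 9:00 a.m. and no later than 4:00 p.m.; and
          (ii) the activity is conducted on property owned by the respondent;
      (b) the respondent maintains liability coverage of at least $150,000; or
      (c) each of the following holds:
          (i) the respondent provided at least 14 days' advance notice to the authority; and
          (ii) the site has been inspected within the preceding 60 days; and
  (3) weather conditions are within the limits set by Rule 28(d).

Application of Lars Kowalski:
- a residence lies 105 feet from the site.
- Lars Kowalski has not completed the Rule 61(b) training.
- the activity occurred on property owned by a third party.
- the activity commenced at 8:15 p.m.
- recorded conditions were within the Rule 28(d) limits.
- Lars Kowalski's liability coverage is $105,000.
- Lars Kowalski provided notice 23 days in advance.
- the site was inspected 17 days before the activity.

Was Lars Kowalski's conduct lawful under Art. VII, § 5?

(a) no residence in 300 ft — not met.
(b) not (training certified) — satisfied.
(1): F OR T → true.
(i) start within hours — fails.
(ii) own property — fails.
(a) = F AND F = false.
(b) coverage ≥ $150,000 — fails.
(i) ≥14 days' notice — holds.
(ii) site inspected — satisfied.
So (c) is satisfied (T AND T).
(2): F OR F OR T → true.
(3) weather ok — satisfied.
So Overall is satisfied (T AND T AND T).

Yes — lawful.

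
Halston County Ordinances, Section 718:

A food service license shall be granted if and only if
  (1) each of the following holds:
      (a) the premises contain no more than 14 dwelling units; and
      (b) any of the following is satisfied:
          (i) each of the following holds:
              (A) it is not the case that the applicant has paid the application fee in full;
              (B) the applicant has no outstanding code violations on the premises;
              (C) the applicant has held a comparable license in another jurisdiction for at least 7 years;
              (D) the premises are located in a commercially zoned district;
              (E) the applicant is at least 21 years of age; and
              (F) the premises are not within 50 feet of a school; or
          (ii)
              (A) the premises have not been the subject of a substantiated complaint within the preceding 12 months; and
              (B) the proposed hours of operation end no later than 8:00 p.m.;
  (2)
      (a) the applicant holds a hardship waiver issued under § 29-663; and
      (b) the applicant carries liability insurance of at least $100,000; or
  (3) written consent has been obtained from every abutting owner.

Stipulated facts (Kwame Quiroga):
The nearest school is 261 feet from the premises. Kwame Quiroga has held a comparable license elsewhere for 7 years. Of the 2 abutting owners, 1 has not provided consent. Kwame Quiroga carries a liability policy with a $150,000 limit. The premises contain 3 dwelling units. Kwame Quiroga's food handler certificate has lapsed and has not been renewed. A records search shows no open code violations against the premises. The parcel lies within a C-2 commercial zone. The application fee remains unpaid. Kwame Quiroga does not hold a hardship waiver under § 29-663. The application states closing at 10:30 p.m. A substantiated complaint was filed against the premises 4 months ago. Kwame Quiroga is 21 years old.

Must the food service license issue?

(a) ≤ 14 units — holds.
(A) not (fee paid) — satisfied.
(B) no code violations — holds.
(C) prior license ≥ 7 yr — holds.
(D) commercially zoned — met.
(E) age ≥ 21 — satisfied.
(F) ≥50 ft from school — met.
So (i) is satisfied (T AND T AND T AND T AND T AND T).
(A) no complaint in 12 mo. — not satisfied.
(B) closes by 8 p.m. — fails.
(ii) = F AND F = false.
So (b) is satisfied (T OR F).
(1) = T AND T = true.
(a) hardship waiver — fails.
(b) insurance ≥ $100,000 — satisfied.
So (2) is not satisfied (F AND T).
(3) all abutters consent — not satisfied.
Overall = T OR F OR F = true.

Yes — granted.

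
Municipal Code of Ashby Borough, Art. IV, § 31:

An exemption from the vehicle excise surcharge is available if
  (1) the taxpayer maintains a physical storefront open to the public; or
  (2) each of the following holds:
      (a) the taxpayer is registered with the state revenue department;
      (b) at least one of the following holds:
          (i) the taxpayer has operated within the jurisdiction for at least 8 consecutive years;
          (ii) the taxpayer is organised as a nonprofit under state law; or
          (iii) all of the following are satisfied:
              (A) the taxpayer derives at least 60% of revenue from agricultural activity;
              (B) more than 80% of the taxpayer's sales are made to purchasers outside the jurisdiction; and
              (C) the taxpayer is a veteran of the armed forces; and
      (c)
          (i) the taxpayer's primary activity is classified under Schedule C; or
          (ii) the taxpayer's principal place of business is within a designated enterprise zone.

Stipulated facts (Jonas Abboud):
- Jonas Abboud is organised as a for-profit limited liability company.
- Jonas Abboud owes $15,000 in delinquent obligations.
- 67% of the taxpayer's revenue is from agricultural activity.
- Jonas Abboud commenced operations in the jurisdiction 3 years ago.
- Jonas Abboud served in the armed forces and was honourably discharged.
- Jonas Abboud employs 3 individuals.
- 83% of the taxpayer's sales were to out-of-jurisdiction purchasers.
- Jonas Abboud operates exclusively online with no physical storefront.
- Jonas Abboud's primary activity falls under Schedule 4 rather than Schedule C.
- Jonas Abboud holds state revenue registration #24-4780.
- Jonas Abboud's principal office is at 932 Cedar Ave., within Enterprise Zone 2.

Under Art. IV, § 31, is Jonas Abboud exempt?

Yes — exempt.

(1) has storefront — fails.
(a) state-registered — satisfied.
(i) ≥ 8 yrs in jurisdiction — fails.
(ii) nonprofit — not met.
(A) ≥60% agricultural — met.
(B) >80% out-of-jur. sales — met.
(C) veteran — satisfied.
So (iii) is satisfied (T AND T AND T).
(b) = F OR F OR T = true.
(i) Schedule C activity — fails.
(ii) in enterprise zone — satisfied.
So (c) is satisfied (F OR T).
(2) = T AND T AND T = true.
Overall: F OR T → true.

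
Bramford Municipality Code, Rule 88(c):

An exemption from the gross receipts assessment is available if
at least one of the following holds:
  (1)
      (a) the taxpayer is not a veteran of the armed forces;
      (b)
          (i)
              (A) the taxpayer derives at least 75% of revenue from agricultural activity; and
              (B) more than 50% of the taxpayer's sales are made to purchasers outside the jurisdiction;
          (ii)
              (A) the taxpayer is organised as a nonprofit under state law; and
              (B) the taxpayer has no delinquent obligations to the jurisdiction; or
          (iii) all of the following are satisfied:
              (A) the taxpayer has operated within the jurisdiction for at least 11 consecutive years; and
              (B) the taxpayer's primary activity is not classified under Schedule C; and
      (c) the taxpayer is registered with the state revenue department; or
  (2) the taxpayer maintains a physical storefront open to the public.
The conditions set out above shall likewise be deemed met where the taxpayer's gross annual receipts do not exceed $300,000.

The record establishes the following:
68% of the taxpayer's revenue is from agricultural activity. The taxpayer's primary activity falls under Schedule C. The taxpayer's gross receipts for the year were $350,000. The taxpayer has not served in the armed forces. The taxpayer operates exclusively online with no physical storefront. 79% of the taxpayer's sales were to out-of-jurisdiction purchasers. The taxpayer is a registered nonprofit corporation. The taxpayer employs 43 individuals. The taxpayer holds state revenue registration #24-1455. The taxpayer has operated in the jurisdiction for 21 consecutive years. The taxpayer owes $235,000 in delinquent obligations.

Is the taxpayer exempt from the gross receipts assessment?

No — not exempt.

(a) not (veteran) — satisfied.
(A) ≥75% agricultural — not satisfied.
(B) >50% out-of-jur. sales — holds.
(i) = F AND T = false.
(A) nonprofit — holds.
(B) no delinquency — fails.
(ii) = T AND F = false.
(A) ≥ 11 yrs in jurisdiction — holds.
(B) not (Schedule C activity) — not met.
So (iii) is not satisfied (T AND F).
So (b) is not satisfied (F OR F OR F).
(c) state-registered — holds.
(1): T AND F AND T → false.
(2) has storefront — not satisfied.
Overall = F OR F = false.
Exception (receipts ≤ $300,000) — not satisfied.
Result: main false OR exception false → false.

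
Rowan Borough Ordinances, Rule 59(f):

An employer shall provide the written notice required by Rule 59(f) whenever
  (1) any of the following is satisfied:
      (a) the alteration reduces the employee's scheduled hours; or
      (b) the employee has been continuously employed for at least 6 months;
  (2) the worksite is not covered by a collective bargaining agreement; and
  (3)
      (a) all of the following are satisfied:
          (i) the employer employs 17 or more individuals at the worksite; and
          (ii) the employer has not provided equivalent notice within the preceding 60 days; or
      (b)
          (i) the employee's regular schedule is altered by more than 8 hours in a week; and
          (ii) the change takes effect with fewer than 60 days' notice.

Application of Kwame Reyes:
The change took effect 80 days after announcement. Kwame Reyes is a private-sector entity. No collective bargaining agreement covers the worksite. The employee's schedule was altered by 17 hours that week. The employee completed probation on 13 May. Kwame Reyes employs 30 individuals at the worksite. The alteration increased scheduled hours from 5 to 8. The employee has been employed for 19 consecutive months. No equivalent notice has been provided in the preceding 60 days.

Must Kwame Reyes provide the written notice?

Yes — required.

(a) hours reduced — not satisfied.
(b) tenure ≥ 6 mo. — satisfied.
(1) = F OR T = true.
(2) no CBA — holds.
(i) ≥ 17 at site — holds.
(ii) no recent notice — satisfied.
(a): T AND T → true.
(i) schedule shift > 8h — satisfied.
(ii) < 60 days' notice — not satisfied.
(b) = T AND F = false.
(3) = T OR F = true.
So Overall is satisfied (T AND T AND T).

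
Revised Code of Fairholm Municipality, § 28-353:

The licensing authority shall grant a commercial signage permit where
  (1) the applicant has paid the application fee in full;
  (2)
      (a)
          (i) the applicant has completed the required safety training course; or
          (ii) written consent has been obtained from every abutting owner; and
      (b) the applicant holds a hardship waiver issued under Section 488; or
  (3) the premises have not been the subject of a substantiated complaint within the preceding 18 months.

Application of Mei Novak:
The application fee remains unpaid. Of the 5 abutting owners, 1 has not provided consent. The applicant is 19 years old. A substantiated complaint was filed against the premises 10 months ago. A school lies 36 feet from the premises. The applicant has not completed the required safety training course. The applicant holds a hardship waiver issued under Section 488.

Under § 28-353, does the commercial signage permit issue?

No — denied.

(1) fee paid — not satisfied.
(i) safety training — not satisfied.
(ii) all abutters consent — fails.
(a) = F OR F = false.
(b) hardship waiver — met.
(2): F AND T → false.
(3) no complaint in 18 mo. — not met.
Overall = F OR F OR F = false.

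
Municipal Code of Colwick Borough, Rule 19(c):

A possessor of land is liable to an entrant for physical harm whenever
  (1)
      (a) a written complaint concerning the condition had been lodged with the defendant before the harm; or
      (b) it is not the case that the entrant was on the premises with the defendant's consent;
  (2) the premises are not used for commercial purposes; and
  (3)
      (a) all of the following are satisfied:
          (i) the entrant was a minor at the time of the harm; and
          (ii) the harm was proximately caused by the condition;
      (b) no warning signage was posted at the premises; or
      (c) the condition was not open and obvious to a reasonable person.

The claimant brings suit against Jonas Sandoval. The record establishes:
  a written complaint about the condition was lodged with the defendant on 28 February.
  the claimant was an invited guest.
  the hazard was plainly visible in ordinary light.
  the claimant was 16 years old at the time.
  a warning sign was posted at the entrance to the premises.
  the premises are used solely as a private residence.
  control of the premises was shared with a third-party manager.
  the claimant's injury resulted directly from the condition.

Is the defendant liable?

Yes — liable.

(a) complaint lodged — holds.
(b) not (consent to enter) — not met.
(1): T OR F → true.
(2) not (commercial use) — met.
(i) entrant a minor — holds.
(ii) proximate cause — holds.
(a) = T AND T = true.
(b) no signage posted — not met.
(c) not open/obvious — fails.
So (3) is satisfied (T OR F OR F).
Overall = T AND T AND T = true.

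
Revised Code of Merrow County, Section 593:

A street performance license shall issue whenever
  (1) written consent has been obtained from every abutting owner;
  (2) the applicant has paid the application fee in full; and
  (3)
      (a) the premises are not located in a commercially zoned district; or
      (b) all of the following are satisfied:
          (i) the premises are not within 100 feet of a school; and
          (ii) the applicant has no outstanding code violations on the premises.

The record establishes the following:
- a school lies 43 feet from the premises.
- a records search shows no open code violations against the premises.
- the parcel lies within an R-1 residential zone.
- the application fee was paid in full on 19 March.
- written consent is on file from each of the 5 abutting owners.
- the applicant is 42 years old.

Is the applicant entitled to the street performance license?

Yes — granted.

(1) all abutters consent — met.
(2) fee paid — satisfied.
(a) not (commercially zoned) — holds.
(i) ≥100 ft from school — not satisfied.
(ii) no code violations — satisfied.
(b) = F AND T = false.
So (3) is satisfied (T OR F).
Overall: T AND T AND T → true.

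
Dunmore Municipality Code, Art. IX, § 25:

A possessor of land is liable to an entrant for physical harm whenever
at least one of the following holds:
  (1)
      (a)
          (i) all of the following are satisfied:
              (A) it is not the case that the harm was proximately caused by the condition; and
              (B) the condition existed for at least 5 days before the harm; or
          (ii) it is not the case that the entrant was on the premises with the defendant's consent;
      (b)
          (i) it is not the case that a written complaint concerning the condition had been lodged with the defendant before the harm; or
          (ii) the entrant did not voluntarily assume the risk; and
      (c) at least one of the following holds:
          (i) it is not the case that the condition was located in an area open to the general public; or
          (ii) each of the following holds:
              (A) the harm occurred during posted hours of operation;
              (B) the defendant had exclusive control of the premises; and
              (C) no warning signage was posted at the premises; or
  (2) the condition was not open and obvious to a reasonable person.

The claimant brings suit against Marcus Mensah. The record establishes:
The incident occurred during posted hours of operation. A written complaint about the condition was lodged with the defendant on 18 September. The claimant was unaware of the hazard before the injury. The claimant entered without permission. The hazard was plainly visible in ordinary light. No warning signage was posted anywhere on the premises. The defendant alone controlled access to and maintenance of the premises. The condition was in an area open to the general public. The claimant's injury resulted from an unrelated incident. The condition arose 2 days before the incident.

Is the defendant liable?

(A) not (proximate cause) — satisfied.
(B) condition ≥5 days old — not satisfied.
So (i) is not satisfied (T AND F).
(ii) not (consent to enter) — holds.
(a) = F OR T = true.
(i) not (complaint lodged) — not satisfied.
(ii) no assumed risk — satisfied.
(b): F OR T → true.
(i) not (public area) — not met.
(A) during posted hours — holds.
(B) exclusive control — met.
(C) no signage posted — satisfied.
So (ii) is satisfied (T AND T AND T).
(c) = F OR T = true.
(1) = T AND T AND T = true.
(2) not open/obvious — fails.
Overall: T OR F → true.

Yes — liable.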